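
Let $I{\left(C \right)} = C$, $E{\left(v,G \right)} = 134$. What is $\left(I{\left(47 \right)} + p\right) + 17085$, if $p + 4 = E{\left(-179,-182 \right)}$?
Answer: $17262$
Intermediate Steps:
$p = 130$ ($p = -4 + 134 = 130$)
$\left(I{\left(47 \right)} + p\right) + 17085 = \left(47 + 130\right) + 17085 = 177 + 17085 = 17262$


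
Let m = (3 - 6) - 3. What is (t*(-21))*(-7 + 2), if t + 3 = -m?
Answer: 315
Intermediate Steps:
m = -6 (m = -3 - 3 = -6)
t = 3 (t = -3 - 1*(-6) = -3 + 6 = 3)
(t*(-21))*(-7 + 2) = (3*(-21))*(-7 + 2) = -63*(-5) = 315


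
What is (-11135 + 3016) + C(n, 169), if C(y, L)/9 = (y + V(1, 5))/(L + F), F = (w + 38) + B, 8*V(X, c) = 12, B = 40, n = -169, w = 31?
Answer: -4517179/556 ≈ -8124.4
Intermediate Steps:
V(X, c) = 3/2 (V(X, c) = (⅛)*12 = 3/2)
F = 109 (F = (31 + 38) + 40 = 69 + 40 = 109)
C(y, L) = 9*(3/2 + y)/(109 + L) (C(y, L) = 9*((y + 3/2)/(L + 109)) = 9*((3/2 + y)/(109 + L)) = 9*(3/2 + y)/(109 + L))
(-11135 + 3016) + C(n, 169) = (-11135 + 3016) + 9*(3 + 2*(-169))/(2*(109 + 169)) = -8119 + (9/2)*(3 - 338)/278 = -8119 + (9/2)*(1/278)*(-335) = -8119 - 3015/556 = -4517179/556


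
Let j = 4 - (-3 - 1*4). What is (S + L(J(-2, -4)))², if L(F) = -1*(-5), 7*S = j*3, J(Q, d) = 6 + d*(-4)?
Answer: 4624/49 ≈ 94.367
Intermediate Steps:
J(Q, d) = 6 - 4*d
j = 11 (j = 4 - (-3 - 4) = 4 - 1*(-7) = 4 + 7 = 11)
S = 33/7 (S = (11*3)/7 = (⅐)*33 = 33/7 ≈ 4.7143)
L(F) = 5
(S + L(J(-2, -4)))² = (33/7 + 5)² = (68/7)² = 4624/49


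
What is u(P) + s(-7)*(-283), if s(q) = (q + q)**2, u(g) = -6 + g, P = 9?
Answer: -55465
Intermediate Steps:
s(q) = 4*q**2 (s(q) = (2*q)**2 = 4*q**2)
u(P) + s(-7)*(-283) = (-6 + 9) + (4*(-7)**2)*(-283) = 3 + (4*49)*(-283) = 3 + 196*(-283) = 3 - 55468 = -55465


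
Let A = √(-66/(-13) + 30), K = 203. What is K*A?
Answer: 406*√1482/13 ≈ 1202.3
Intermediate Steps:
A = 2*√1482/13 (A = √(-66*(-1/13) + 30) = √(66/13 + 30) = √(456/13) = 2*√1482/13 ≈ 5.9226)
K*A = 203*(2*√1482/13) = 406*√1482/13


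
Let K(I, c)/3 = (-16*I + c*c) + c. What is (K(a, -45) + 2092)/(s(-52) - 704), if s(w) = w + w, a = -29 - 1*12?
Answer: -1250/101 ≈ -12.376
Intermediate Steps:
a = -41 (a = -29 - 12 = -41)
K(I, c) = -48*I + 3*c + 3*c² (K(I, c) = 3*((-16*I + c*c) + c) = 3*((-16*I + c²) + c) = 3*((c² - 16*I) + c) = 3*(c + c² - 16*I) = -48*I + 3*c + 3*c²)
s(w) = 2*w
(K(a, -45) + 2092)/(s(-52) - 704) = ((-48*(-41) + 3*(-45) + 3*(-45)²) + 2092)/(2*(-52) - 704) = ((1968 - 135 + 3*2025) + 2092)/(-104 - 704) = ((1968 - 135 + 6075) + 2092)/(-808) = (7908 + 2092)*(-1/808) = 10000*(-1/808) = -1250/101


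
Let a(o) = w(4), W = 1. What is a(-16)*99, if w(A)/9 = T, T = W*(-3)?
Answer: -2673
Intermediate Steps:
T = -3 (T = 1*(-3) = -3)
w(A) = -27 (w(A) = 9*(-3) = -27)
a(o) = -27
a(-16)*99 = -27*99 = -2673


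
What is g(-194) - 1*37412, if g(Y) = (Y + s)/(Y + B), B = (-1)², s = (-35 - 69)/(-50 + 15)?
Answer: -252711374/6755 ≈ -37411.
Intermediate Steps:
s = 104/35 (s = -104/(-35) = -104*(-1/35) = 104/35 ≈ 2.9714)
B = 1
g(Y) = (104/35 + Y)/(1 + Y) (g(Y) = (Y + 104/35)/(Y + 1) = (104/35 + Y)/(1 + Y))
g(-194) - 1*37412 = (104/35 - 194)/(1 - 194) - 1*37412 = -6686/35/(-193) - 37412 = -1/193*(-6686/35) - 37412 = 6686/6755 - 37412 = -252711374/6755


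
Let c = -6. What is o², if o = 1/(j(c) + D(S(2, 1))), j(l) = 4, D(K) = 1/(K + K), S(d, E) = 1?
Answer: 4/81 ≈ 0.049383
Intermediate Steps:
D(K) = 1/(2*K)
o = 2/9 (o = 1/(4 + (½)/1) = 1/(4 + (½)*1) = 1/(4 + ½) = 1/(9/2) = 2/9 ≈ 0.22222)
o² = (2/9)² = 4/81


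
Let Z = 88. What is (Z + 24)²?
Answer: 12544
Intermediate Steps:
(Z + 24)² = (88 + 24)² = 112² = 12544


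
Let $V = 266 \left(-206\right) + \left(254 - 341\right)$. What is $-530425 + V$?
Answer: $-585308$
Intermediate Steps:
$V = -54883$ ($V = -54796 + \left(254 - 341\right) = -54796 - 87 = -54883$)
$-530425 + V = -530425 - 54883 = -585308$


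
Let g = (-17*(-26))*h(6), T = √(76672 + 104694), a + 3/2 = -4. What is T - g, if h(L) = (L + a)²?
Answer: -221/2 + √181366 ≈ 315.37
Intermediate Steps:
a = -11/2 (a = -3/2 - 4 = -11/2 ≈ -5.5000)
h(L) = (-11/2 + L)² (h(L) = (L - 11/2)² = (-11/2 + L)²)
T = √181366 ≈ 425.87
g = 221/2 (g = (-17*(-26))*((-11 + 2*6)²/4) = 442*((-11 + 12)²/4) = 442*((¼)*1²) = 442*((¼)*1) = 442*(¼) = 221/2 ≈ 110.50)
T - g = √181366 - 1*221/2 = √181366 - 221/2 = -221/2 + √181366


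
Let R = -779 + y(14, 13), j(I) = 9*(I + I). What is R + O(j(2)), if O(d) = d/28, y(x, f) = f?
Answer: -5353/7 ≈ -764.71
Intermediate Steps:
j(I) = 18*I (j(I) = 9*(2*I) = 18*I)
R = -766 (R = -779 + 13 = -766)
O(d) = d/28 (O(d) = d*(1/28) = d/28)
R + O(j(2)) = -766 + (18*2)/28 = -766 + (1/28)*36 = -766 + 9/7 = -5353/7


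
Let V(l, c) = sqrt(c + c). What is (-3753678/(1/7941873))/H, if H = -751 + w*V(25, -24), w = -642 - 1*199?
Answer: 22388236703129394/34513489 - 100284991037719416*I*sqrt(3)/34513489 ≈ 6.4868e+8 - 5.0328e+9*I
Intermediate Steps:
w = -841 (w = -642 - 199 = -841)
V(l, c) = sqrt(2)*sqrt(c) (V(l, c) = sqrt(2*c) = sqrt(2)*sqrt(c))
H = -751 - 3364*I*sqrt(3) (H = -751 - 841*sqrt(2)*sqrt(-24) = -751 - 841*sqrt(2)*2*I*sqrt(6) = -751 - 3364*I*sqrt(3) ≈ -751.0 - 5826.6*I)
(-3753678/(1/7941873))/H = (-3753678/(1/7941873))/(-751 - 3364*I*sqrt(3)) = (-3753678/1/7941873)/(-751 - 3364*I*sqrt(3)) = (-3753678*7941873)/(-751 - 3364*I*sqrt(3)) = -29811233958894/(-751 - 3364*I*sqrt(3))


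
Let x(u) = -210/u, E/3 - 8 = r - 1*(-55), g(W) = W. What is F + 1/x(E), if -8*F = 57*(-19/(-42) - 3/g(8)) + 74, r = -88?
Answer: -4231/448 ≈ -9.4442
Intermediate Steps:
E = -75 (E = 24 + 3*(-88 - 1*(-55)) = 24 + 3*(-88 + 55) = 24 + 3*(-33) = 24 - 99 = -75)
F = -4391/448 (F = -(57*(-19/(-42) - 3/8) + 74)/8 = -(57*(-19*(-1/42) - 3*1/8) + 74)/8 = -(57*(19/42 - 3/8) + 74)/8 = -(57*(13/168) + 74)/8 = -(247/56 + 74)/8 = -1/8*4391/56 = -4391/448 ≈ -9.8013)
F + 1/x(E) = -4391/448 + 1/(-210/(-75)) = -4391/448 + 1/(-210*(-1/75)) = -4391/448 + 1/(14/5) = -4391/448 + 5/14 = -4231/448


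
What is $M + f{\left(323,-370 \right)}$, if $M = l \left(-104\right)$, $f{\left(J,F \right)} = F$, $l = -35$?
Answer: $3270$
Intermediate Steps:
$M = 3640$ ($M = \left(-35\right) \left(-104\right) = 3640$)
$M + f{\left(323,-370 \right)} = 3640 - 370 = 3270$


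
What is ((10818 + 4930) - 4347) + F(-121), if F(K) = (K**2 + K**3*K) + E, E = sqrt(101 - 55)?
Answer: 214384923 + sqrt(46) ≈ 2.1438e+8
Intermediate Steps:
E = sqrt(46) ≈ 6.7823
F(K) = sqrt(46) + K**2 + K**4 (F(K) = (K**2 + K**3*K) + sqrt(46) = (K**2 + K**4) + sqrt(46) = sqrt(46) + K**2 + K**4)
((10818 + 4930) - 4347) + F(-121) = ((10818 + 4930) - 4347) + (sqrt(46) + (-121)**2 + (-121)**4) = (15748 - 4347) + (sqrt(46) + 14641 + 214358881) = 11401 + (214373522 + sqrt(46)) = 214384923 + sqrt(46)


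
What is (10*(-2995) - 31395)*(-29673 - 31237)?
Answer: 3736523950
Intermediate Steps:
(10*(-2995) - 31395)*(-29673 - 31237) = (-29950 - 31395)*(-60910) = -61345*(-60910) = 3736523950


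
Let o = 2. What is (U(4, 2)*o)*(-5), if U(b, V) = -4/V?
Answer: 20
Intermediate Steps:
(U(4, 2)*o)*(-5) = (-4/2*2)*(-5) = (-4*1/2*2)*(-5) = -2*2*(-5) = -4*(-5) = 20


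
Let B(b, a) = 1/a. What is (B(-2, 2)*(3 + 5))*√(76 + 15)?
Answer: 4*√91 ≈ 38.158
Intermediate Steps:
(B(-2, 2)*(3 + 5))*√(76 + 15) = ((3 + 5)/2)*√(76 + 15) = ((½)*8)*√91 = 4*√91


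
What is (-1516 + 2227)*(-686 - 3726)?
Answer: -3136932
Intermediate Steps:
(-1516 + 2227)*(-686 - 3726) = 711*(-4412) = -3136932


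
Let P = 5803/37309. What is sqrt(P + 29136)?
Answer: sqrt(40556406214543)/37309 ≈ 170.69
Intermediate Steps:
P = 5803/37309 (P = 5803*(1/37309) = 5803/37309 ≈ 0.15554)
sqrt(P + 29136) = sqrt(5803/37309 + 29136) = sqrt(1087040827/37309) = sqrt(40556406214543)/37309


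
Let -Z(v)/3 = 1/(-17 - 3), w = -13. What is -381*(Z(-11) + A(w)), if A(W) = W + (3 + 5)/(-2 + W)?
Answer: 101981/20 ≈ 5099.0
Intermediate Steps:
Z(v) = 3/20 (Z(v) = -3/(-17 - 3) = -3/(-20) = -3*(-1/20) = 3/20)
A(W) = W + 8/(-2 + W)
-381*(Z(-11) + A(w)) = -381*(3/20 + (8 + (-13)² - 2*(-13))/(-2 - 13)) = -381*(3/20 + (8 + 169 + 26)/(-15)) = -381*(3/20 - 1/15*203) = -381*(3/20 - 203/15) = -381*(-803/60) = 101981/20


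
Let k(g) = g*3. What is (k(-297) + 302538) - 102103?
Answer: 199544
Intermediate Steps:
k(g) = 3*g
(k(-297) + 302538) - 102103 = (3*(-297) + 302538) - 102103 = (-891 + 302538) - 102103 = 301647 - 102103 = 199544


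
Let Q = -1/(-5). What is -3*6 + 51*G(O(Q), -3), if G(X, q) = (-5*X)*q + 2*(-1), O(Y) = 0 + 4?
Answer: 2940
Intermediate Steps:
Q = ⅕ (Q = -1*(-⅕) = ⅕ ≈ 0.20000)
O(Y) = 4
G(X, q) = -2 - 5*X*q (G(X, q) = -5*X*q - 2 = -2 - 5*X*q)
-3*6 + 51*G(O(Q), -3) = -3*6 + 51*(-2 - 5*4*(-3)) = -18 + 51*(-2 + 60) = -18 + 51*58 = -18 + 2958 = 2940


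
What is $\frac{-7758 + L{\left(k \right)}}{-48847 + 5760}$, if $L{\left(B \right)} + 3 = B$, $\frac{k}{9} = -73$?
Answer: $\frac{8418}{43087} \approx 0.19537$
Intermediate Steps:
$k = -657$ ($k = 9 \left(-73\right) = -657$)
$L{\left(B \right)} = -3 + B$
$\frac{-7758 + L{\left(k \right)}}{-48847 + 5760} = \frac{-7758 - 660}{-48847 + 5760} = \frac{-7758 - 660}{-43087} = \left(-8418\right) \left(- \frac{1}{43087}\right) = \frac{8418}{43087}$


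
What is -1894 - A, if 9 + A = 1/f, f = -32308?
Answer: -60900579/32308 ≈ -1885.0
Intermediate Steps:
A = -290773/32308 (A = -9 + 1/(-32308) = -9 - 1/32308 = -290773/32308 ≈ -9.0000)
-1894 - A = -1894 - 1*(-290773/32308) = -1894 + 290773/32308 = -60900579/32308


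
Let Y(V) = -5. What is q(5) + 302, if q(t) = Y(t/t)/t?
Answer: 301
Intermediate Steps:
q(t) = -5/t
q(5) + 302 = -5/5 + 302 = -5*⅕ + 302 = -1 + 302 = 301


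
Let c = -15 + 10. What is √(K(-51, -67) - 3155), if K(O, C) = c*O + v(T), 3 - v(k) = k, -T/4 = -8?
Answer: I*√2929 ≈ 54.12*I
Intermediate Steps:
T = 32 (T = -4*(-8) = 32)
c = -5
v(k) = 3 - k
K(O, C) = -29 - 5*O (K(O, C) = -5*O + (3 - 1*32) = -5*O + (3 - 32) = -5*O - 29 = -29 - 5*O)
√(K(-51, -67) - 3155) = √((-29 - 5*(-51)) - 3155) = √((-29 + 255) - 3155) = √(226 - 3155) = √(-2929) = I*√2929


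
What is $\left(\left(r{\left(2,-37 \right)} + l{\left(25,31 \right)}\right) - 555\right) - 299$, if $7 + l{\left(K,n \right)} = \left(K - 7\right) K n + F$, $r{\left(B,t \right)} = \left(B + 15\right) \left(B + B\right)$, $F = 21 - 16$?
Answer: $13162$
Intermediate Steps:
$F = 5$
$r{\left(B,t \right)} = 2 B \left(15 + B\right)$ ($r{\left(B,t \right)} = \left(15 + B\right) 2 B = 2 B \left(15 + B\right)$)
$l{\left(K,n \right)} = -2 + K n \left(-7 + K\right)$ ($l{\left(K,n \right)} = -7 + \left(\left(K - 7\right) K n + 5\right) = -7 + \left(\left(-7 + K\right) K n + 5\right) = -7 + \left(K \left(-7 + K\right) n + 5\right) = -7 + \left(K n \left(-7 + K\right) + 5\right) = -7 + \left(5 + K n \left(-7 + K\right)\right) = -2 + K n \left(-7 + K\right)$)
$\left(\left(r{\left(2,-37 \right)} + l{\left(25,31 \right)}\right) - 555\right) - 299 = \left(\left(2 \cdot 2 \left(15 + 2\right) - \left(2 - 19375 + 5425\right)\right) - 555\right) - 299 = \left(\left(2 \cdot 2 \cdot 17 - -13948\right) - 555\right) - 299 = \left(\left(68 - -13948\right) - 555\right) - 299 = \left(\left(68 + 13948\right) - 555\right) - 299 = \left(14016 - 555\right) - 299 = 13461 - 299 = 13162$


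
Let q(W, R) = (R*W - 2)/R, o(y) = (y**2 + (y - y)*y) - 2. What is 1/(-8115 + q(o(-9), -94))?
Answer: -47/377691 ≈ -0.00012444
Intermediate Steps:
o(y) = -2 + y**2 (o(y) = (y**2 + 0*y) - 2 = (y**2 + 0) - 2 = y**2 - 2 = -2 + y**2)
q(W, R) = (-2 + R*W)/R
1/(-8115 + q(o(-9), -94)) = 1/(-8115 + ((-2 + (-9)**2) - 2/(-94))) = 1/(-8115 + ((-2 + 81) - 2*(-1/94))) = 1/(-8115 + (79 + 1/47)) = 1/(-8115 + 3714/47) = 1/(-377691/47) = -47/377691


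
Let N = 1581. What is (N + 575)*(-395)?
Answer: -851620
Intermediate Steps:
(N + 575)*(-395) = (1581 + 575)*(-395) = 2156*(-395) = -851620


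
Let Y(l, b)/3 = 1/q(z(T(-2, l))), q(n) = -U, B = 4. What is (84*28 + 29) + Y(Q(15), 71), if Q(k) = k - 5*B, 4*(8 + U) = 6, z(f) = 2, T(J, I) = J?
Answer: 30959/13 ≈ 2381.5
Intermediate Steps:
U = -13/2 (U = -8 + (¼)*6 = -8 + 3/2 = -13/2 ≈ -6.5000)
Q(k) = -20 + k (Q(k) = k - 5*4 = k - 20 = -20 + k)
q(n) = 13/2 (q(n) = -1*(-13/2) = 13/2)
Y(l, b) = 6/13 (Y(l, b) = 3/(13/2) = 3*(2/13) = 6/13)
(84*28 + 29) + Y(Q(15), 71) = (84*28 + 29) + 6/13 = (2352 + 29) + 6/13 = 2381 + 6/13 = 30959/13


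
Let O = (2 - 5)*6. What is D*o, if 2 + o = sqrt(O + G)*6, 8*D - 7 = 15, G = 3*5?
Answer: -11/2 + 33*I*sqrt(3)/2 ≈ -5.5 + 28.579*I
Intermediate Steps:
O = -18 (O = -3*6 = -18)
G = 15
D = 11/4 (D = 7/8 + (1/8)*15 = 7/8 + 15/8 = 11/4 ≈ 2.7500)
o = -2 + 6*I*sqrt(3) (o = -2 + sqrt(-18 + 15)*6 = -2 + sqrt(-3)*6 = -2 + (I*sqrt(3))*6 = -2 + 6*I*sqrt(3) ≈ -2.0 + 10.392*I)
D*o = 11*(-2 + 6*I*sqrt(3))/4 = -11/2 + 33*I*sqrt(3)/2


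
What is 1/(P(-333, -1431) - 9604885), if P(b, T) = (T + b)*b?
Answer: -1/9017473 ≈ -1.1090e-7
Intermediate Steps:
P(b, T) = b*(T + b)
1/(P(-333, -1431) - 9604885) = 1/(-333*(-1431 - 333) - 9604885) = 1/(-333*(-1764) - 9604885) = 1/(587412 - 9604885) = 1/(-9017473) = -1/9017473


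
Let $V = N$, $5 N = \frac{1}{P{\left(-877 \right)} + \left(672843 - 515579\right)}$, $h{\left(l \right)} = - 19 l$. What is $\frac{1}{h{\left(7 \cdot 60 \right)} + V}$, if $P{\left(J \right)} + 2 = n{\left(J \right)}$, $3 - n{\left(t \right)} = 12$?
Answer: $- \frac{786265}{6274394699} \approx -0.00012531$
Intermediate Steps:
$n{\left(t \right)} = -9$ ($n{\left(t \right)} = 3 - 12 = -9$)
$P{\left(J \right)} = -11$ ($P{\left(J \right)} = -2 - 9 = -11$)
$N = \frac{1}{786265}$ ($N = \frac{1}{5 \left(-11 + \left(672843 - 515579\right)\right)} = \frac{1}{5 \left(-11 + 157264\right)} = \frac{1}{5 \cdot 157253} = \frac{1}{5} \cdot \frac{1}{157253} = \frac{1}{786265} \approx 1.2718 \cdot 10^{-6}$)
$V = \frac{1}{786265} \approx 1.2718 \cdot 10^{-6}$
$\frac{1}{h{\left(7 \cdot 60 \right)} + V} = \frac{1}{- 19 \cdot 7 \cdot 60 + \frac{1}{786265}} = \frac{1}{\left(-19\right) 420 + \frac{1}{786265}} = \frac{1}{-7980 + \frac{1}{786265}} = \frac{1}{- \frac{6274394699}{786265}} = - \frac{786265}{6274394699}$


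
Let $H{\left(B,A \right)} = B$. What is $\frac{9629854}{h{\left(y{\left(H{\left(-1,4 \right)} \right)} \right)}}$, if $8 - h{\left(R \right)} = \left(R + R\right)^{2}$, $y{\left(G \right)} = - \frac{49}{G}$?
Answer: $- \frac{4814927}{4798} \approx -1003.5$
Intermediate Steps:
$h{\left(R \right)} = 8 - 4 R^{2}$ ($h{\left(R \right)} = 8 - \left(R + R\right)^{2} = 8 - \left(2 R\right)^{2} = 8 - 4 R^{2}$)
$\frac{9629854}{h{\left(y{\left(H{\left(-1,4 \right)} \right)} \right)}} = \frac{9629854}{8 - 4 \left(- \frac{49}{-1}\right)^{2}} = \frac{9629854}{8 - 4 \left(\left(-49\right) \left(-1\right)\right)^{2}} = \frac{9629854}{8 - 4 \cdot 49^{2}} = \frac{9629854}{8 - 9604} = \frac{9629854}{-9596} = 9629854 \left(- \frac{1}{9596}\right) = - \frac{4814927}{4798}$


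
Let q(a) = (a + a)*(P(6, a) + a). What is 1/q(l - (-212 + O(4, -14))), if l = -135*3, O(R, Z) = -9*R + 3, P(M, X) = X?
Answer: 1/102400 ≈ 9.7656e-6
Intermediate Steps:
O(R, Z) = 3 - 9*R
l = -405
q(a) = 4*a² (q(a) = (a + a)*(a + a) = (2*a)*(2*a) = 4*a²)
1/q(l - (-212 + O(4, -14))) = 1/(4*(-405 - (-212 + (3 - 9*4)))²) = 1/(4*(-405 - (-212 + (3 - 36)))²) = 1/(4*(-405 - (-212 - 33))²) = 1/(4*(-405 - 1*(-245))²) = 1/(4*(-405 + 245)²) = 1/(4*(-160)²) = 1/(4*25600) = 1/102400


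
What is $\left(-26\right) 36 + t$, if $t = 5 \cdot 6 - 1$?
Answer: $-907$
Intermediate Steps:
$t = 29$ ($t = 30 - 1 = 29$)
$\left(-26\right) 36 + t = \left(-26\right) 36 + 29 = -936 + 29 = -907$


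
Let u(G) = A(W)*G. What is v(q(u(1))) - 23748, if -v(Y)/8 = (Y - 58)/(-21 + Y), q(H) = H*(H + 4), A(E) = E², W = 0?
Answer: -499172/21 ≈ -23770.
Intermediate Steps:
u(G) = 0 (u(G) = 0²*G = 0*G = 0)
q(H) = H*(4 + H)
v(Y) = -8*(-58 + Y)/(-21 + Y) (v(Y) = -8*(Y - 58)/(-21 + Y) = -8*(-58 + Y)/(-21 + Y))
v(q(u(1))) - 23748 = 8*(58 - 0*(4 + 0))/(-21 + 0*(4 + 0)) - 23748 = 8*(58 - 0*4)/(-21 + 0*4) - 23748 = 8*(58 - 1*0)/(-21 + 0) - 23748 = 8*(58 + 0)/(-21) - 23748 = 8*(-1/21)*58 - 23748 = -464/21 - 23748 = -499172/21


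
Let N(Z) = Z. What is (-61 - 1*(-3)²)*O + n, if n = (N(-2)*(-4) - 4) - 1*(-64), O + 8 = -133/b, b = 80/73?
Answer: 72987/8 ≈ 9123.4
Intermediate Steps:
b = 80/73 (b = 80*(1/73) = 80/73 ≈ 1.0959)
O = -10349/80 (O = -8 - 133/80/73 = -8 - 133*73/80 = -8 - 9709/80 = -10349/80 ≈ -129.36)
n = 68 (n = (-2*(-4) - 4) - 1*(-64) = (8 - 4) + 64 = 4 + 64 = 68)
(-61 - 1*(-3)²)*O + n = (-61 - 1*(-3)²)*(-10349/80) + 68 = (-61 - 1*9)*(-10349/80) + 68 = (-61 - 9)*(-10349/80) + 68 = -70*(-10349/80) + 68 = 72443/8 + 68 = 72987/8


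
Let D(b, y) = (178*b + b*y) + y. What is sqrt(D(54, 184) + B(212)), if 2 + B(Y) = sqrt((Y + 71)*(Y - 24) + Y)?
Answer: sqrt(19730 + 2*sqrt(13354)) ≈ 141.28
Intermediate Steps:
B(Y) = -2 + sqrt(Y + (-24 + Y)*(71 + Y)) (B(Y) = -2 + sqrt((Y + 71)*(Y - 24) + Y) = -2 + sqrt((71 + Y)*(-24 + Y) + Y) = -2 + sqrt((-24 + Y)*(71 + Y) + Y) = -2 + sqrt(Y + (-24 + Y)*(71 + Y)))
D(b, y) = y + 178*b + b*y
sqrt(D(54, 184) + B(212)) = sqrt((184 + 178*54 + 54*184) + (-2 + sqrt(-1704 + 212**2 + 48*212))) = sqrt((184 + 9612 + 9936) + (-2 + sqrt(-1704 + 44944 + 10176))) = sqrt(19732 + (-2 + sqrt(53416))) = sqrt(19732 + (-2 + 2*sqrt(13354))) = sqrt(19730 + 2*sqrt(13354))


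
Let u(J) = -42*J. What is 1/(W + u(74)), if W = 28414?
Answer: 1/25306 ≈ 3.9516e-5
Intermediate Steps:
1/(W + u(74)) = 1/(28414 - 42*74) = 1/(28414 - 3108) = 1/25306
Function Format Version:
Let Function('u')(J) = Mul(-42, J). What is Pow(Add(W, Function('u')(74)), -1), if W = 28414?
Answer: Rational(1, 25306) ≈ 3.9516e-5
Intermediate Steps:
Pow(Add(W, Function('u')(74)), -1) = Pow(Add(28414, Mul(-42, 74)), -1) = Pow(Add(28414, -3108), -1) = Pow(25306, -1) = Rational(1, 25306)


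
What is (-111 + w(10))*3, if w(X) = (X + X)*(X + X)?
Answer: 867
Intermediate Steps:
w(X) = 4*X² (w(X) = (2*X)*(2*X) = 4*X²)
(-111 + w(10))*3 = (-111 + 4*10²)*3 = (-111 + 4*100)*3 = (-111 + 400)*3 = 289*3 = 867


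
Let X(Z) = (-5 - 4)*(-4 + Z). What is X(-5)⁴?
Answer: 43046721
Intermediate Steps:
X(Z) = 36 - 9*Z (X(Z) = -9*(-4 + Z) = 36 - 9*Z)
X(-5)⁴ = (36 - 9*(-5))⁴ = (36 + 45)⁴ = 81⁴ = 43046721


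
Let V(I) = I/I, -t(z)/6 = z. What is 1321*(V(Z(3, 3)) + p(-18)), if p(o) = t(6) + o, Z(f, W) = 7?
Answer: -70013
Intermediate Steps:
t(z) = -6*z
V(I) = 1
p(o) = -36 + o (p(o) = -6*6 + o = -36 + o)
1321*(V(Z(3, 3)) + p(-18)) = 1321*(1 + (-36 - 18)) = 1321*(1 - 54) = 1321*(-53) = -70013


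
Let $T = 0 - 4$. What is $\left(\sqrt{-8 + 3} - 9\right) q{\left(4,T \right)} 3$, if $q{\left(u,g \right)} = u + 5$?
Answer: $-243 + 27 i \sqrt{5} \approx -243.0 + 60.374 i$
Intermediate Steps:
$T = -4$
$q{\left(u,g \right)} = 5 + u$
$\left(\sqrt{-8 + 3} - 9\right) q{\left(4,T \right)} 3 = \left(\sqrt{-8 + 3} - 9\right) \left(5 + 4\right) 3 = \left(\sqrt{-5} - 9\right) 9 \cdot 3 = \left(i \sqrt{5} - 9\right) 9 \cdot 3 = \left(-9 + i \sqrt{5}\right) 9 \cdot 3 = \left(-81 + 9 i \sqrt{5}\right) 3 = -243 + 27 i \sqrt{5}$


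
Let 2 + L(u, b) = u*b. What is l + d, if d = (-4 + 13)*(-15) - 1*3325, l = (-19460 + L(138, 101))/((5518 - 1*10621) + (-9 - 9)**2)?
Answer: -16529816/4779 ≈ -3458.8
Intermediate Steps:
L(u, b) = -2 + b*u (L(u, b) = -2 + u*b = -2 + b*u)
l = 5524/4779 (l = (-19460 + (-2 + 101*138))/((5518 - 1*10621) + (-9 - 9)**2) = (-19460 + (-2 + 13938))/((5518 - 10621) + (-18)**2) = (-19460 + 13936)/(-5103 + 324) = -5524/(-4779) = -5524*(-1/4779) = 5524/4779 ≈ 1.1559)
d = -3460 (d = 9*(-15) - 3325 = -135 - 3325 = -3460)
l + d = 5524/4779 - 3460 = -16529816/4779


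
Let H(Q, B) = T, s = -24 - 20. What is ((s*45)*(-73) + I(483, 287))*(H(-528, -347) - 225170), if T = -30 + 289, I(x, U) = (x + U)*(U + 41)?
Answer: -89312158100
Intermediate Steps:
I(x, U) = (41 + U)*(U + x) (I(x, U) = (U + x)*(41 + U) = (41 + U)*(U + x))
s = -44
T = 259
H(Q, B) = 259
((s*45)*(-73) + I(483, 287))*(H(-528, -347) - 225170) = (-44*45*(-73) + (287**2 + 41*287 + 41*483 + 287*483))*(259 - 225170) = (-1980*(-73) + (82369 + 11767 + 19803 + 138621))*(-224911) = (144540 + 252560)*(-224911) = 397100*(-224911) = -89312158100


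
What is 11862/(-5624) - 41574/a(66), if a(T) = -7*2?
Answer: 58411527/19684 ≈ 2967.5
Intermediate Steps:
a(T) = -14
11862/(-5624) - 41574/a(66) = 11862/(-5624) - 41574/(-14) = 11862*(-1/5624) - 41574*(-1/14) = -5931/2812 + 20787/7 = 58411527/19684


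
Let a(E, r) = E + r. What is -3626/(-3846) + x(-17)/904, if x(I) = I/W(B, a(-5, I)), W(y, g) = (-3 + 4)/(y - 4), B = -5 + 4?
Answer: 1802407/1738392 ≈ 1.0368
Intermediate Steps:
B = -1
W(y, g) = 1/(-4 + y)
x(I) = -5*I (x(I) = I/(1/(-4 - 1)) = I/(1/(-5)) = I/(-⅕) = I*(-5) = -5*I)
-3626/(-3846) + x(-17)/904 = -3626/(-3846) - 5*(-17)/904 = -3626*(-1/3846) + 85*(1/904) = 1813/1923 + 85/904 = 1802407/1738392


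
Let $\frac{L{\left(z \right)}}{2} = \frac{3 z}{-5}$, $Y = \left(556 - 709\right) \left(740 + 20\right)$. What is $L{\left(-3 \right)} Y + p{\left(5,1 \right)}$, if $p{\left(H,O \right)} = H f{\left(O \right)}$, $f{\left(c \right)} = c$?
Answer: $-418603$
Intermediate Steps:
$Y = -116280$ ($Y = \left(-153\right) 760 = -116280$)
$L{\left(z \right)} = - \frac{6 z}{5}$ ($L{\left(z \right)} = 2 \frac{3 z}{-5} = 2 \cdot 3 z \left(- \frac{1}{5}\right) = 2 \left(- \frac{3 z}{5}\right) = - \frac{6 z}{5}$)
$p{\left(H,O \right)} = H O$
$L{\left(-3 \right)} Y + p{\left(5,1 \right)} = \left(- \frac{6}{5}\right) \left(-3\right) \left(-116280\right) + 5 \cdot 1 = \frac{18}{5} \left(-116280\right) + 5 = -418608 + 5 = -418603$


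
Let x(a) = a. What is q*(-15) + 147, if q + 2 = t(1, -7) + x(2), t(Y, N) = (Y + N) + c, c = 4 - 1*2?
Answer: 207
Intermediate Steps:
c = 2 (c = 4 - 2 = 2)
t(Y, N) = 2 + N + Y (t(Y, N) = (Y + N) + 2 = (N + Y) + 2 = 2 + N + Y)
q = -4 (q = -2 + ((2 - 7 + 1) + 2) = -2 + (-4 + 2) = -2 - 2 = -4)
q*(-15) + 147 = -4*(-15) + 147 = 60 + 147 = 207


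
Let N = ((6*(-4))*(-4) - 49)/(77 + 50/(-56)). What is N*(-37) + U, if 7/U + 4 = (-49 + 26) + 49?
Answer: -1056307/46882 ≈ -22.531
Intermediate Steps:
N = 1316/2131 (N = (-24*(-4) - 49)/(77 + 50*(-1/56)) = (96 - 49)/(77 - 25/28) = 47/(2131/28) = 47*(28/2131) = 1316/2131 ≈ 0.61755)
U = 7/22 (U = 7/(-4 + ((-49 + 26) + 49)) = 7/(-4 + (-23 + 49)) = 7/(-4 + 26) = 7/22 ≈ 0.31818)
N*(-37) + U = (1316/2131)*(-37) + 7/22 = -48692/2131 + 7/22 = -1056307/46882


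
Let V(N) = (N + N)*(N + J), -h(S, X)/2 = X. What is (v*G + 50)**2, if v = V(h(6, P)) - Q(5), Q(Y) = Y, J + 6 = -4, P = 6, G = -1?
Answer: 223729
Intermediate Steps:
J = -10 (J = -6 - 4 = -10)
h(S, X) = -2*X
V(N) = 2*N*(-10 + N) (V(N) = (N + N)*(N - 10) = (2*N)*(-10 + N) = 2*N*(-10 + N))
v = 523 (v = 2*(-2*6)*(-10 - 2*6) - 1*5 = 2*(-12)*(-10 - 12) - 5 = 2*(-12)*(-22) - 5 = 528 - 5 = 523)
(v*G + 50)**2 = (523*(-1) + 50)**2 = (-523 + 50)**2 = (-473)**2 = 223729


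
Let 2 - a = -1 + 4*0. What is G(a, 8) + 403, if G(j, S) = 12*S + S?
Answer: 507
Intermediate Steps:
a = 3 (a = 2 - (-1 + 4*0) = 2 - (-1 + 0) = 2 - 1*(-1) = 2 + 1 = 3)
G(j, S) = 13*S
G(a, 8) + 403 = 13*8 + 403 = 104 + 403 = 507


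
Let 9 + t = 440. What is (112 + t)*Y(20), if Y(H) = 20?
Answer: 10860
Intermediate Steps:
t = 431 (t = -9 + 440 = 431)
(112 + t)*Y(20) = (112 + 431)*20 = 543*20 = 10860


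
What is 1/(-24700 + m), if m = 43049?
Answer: 1/18349 ≈ 5.4499e-5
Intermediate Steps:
1/(-24700 + m) = 1/(-24700 + 43049) = 1/18349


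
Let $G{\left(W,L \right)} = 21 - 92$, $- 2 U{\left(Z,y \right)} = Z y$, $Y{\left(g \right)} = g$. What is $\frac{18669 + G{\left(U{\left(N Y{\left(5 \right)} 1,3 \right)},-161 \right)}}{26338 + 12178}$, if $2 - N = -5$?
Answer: $\frac{9299}{19258} \approx 0.48286$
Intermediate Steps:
$N = 7$ ($N = 2 - -5 = 2 + 5 = 7$)
$U{\left(Z,y \right)} = - \frac{Z y}{2}$
$G{\left(W,L \right)} = -71$ ($G{\left(W,L \right)} = 21 - 92 = -71$)
$\frac{18669 + G{\left(U{\left(N Y{\left(5 \right)} 1,3 \right)},-161 \right)}}{26338 + 12178} = \frac{18669 - 71}{26338 + 12178} = \frac{18598}{38516} = 18598 \cdot \frac{1}{38516} = \frac{9299}{19258}$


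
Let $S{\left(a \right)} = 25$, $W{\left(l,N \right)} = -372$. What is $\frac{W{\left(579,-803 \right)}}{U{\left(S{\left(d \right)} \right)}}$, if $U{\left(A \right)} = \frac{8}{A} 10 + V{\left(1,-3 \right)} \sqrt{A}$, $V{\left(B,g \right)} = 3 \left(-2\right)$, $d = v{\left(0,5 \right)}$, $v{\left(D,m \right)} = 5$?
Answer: $\frac{930}{67} \approx 13.881$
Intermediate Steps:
$d = 5$
$V{\left(B,g \right)} = -6$
$U{\left(A \right)} = - 6 \sqrt{A} + \frac{80}{A}$ ($U{\left(A \right)} = \frac{8}{A} 10 - 6 \sqrt{A} = \frac{80}{A} - 6 \sqrt{A} = - 6 \sqrt{A} + \frac{80}{A}$)
$\frac{W{\left(579,-803 \right)}}{U{\left(S{\left(d \right)} \right)}} = - \frac{372}{2 \cdot \frac{1}{25} \left(40 - 3 \cdot 25^{\frac{3}{2}}\right)} = - \frac{372}{2 \cdot \frac{1}{25} \left(40 - 375\right)} = - \frac{372}{2 \cdot \frac{1}{25} \left(-335\right)} = - \frac{372}{- \frac{134}{5}} = \left(-372\right) \left(- \frac{5}{134}\right) = \frac{930}{67}$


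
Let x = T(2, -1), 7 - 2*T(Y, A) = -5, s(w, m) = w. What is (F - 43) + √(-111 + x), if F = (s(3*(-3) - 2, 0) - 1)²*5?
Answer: 677 + I*√105 ≈ 677.0 + 10.247*I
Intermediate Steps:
T(Y, A) = 6 (T(Y, A) = 7/2 - ½*(-5) = 7/2 + 5/2 = 6)
x = 6
F = 720 (F = ((3*(-3) - 2) - 1)²*5 = ((-9 - 2) - 1)²*5 = (-11 - 1)²*5 = (-12)²*5 = 144*5 = 720)
(F - 43) + √(-111 + x) = (720 - 43) + √(-111 + 6) = 677 + √(-105) = 677 + I*√105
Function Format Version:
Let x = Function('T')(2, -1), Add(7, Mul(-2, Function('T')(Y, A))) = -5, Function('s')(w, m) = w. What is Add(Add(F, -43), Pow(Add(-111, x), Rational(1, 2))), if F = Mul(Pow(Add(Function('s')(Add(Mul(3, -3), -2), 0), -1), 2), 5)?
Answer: Add(677, Mul(I, Pow(105, Rational(1, 2)))) ≈ Add(677.00, Mul(10.247, I))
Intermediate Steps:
Function('T')(Y, A) = 6 (Function('T')(Y, A) = Add(Rational(7, 2), Mul(Rational(-1, 2), -5)) = Add(Rational(7, 2), Rational(5, 2)) = 6)
x = 6
F = 720 (F = Mul(Pow(Add(Add(Mul(3, -3), -2), -1), 2), 5) = Mul(Pow(Add(Add(-9, -2), -1), 2), 5) = Mul(Pow(Add(-11, -1), 2), 5) = Mul(Pow(-12, 2), 5) = Mul(144, 5) = 720)
Add(Add(F, -43), Pow(Add(-111, x), Rational(1, 2))) = Add(Add(720, -43), Pow(Add(-111, 6), Rational(1, 2))) = Add(677, Pow(-105, Rational(1, 2))) = Add(677, Mul(I, Pow(105, Rational(1, 2))))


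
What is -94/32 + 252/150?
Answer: -503/400 ≈ -1.2575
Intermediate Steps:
-94/32 + 252/150 = -94*1/32 + 252*(1/150) = -47/16 + 42/25 = -503/400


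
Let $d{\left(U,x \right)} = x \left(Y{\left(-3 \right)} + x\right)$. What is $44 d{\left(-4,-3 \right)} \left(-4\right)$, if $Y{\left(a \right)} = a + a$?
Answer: $-4752$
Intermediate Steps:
$Y{\left(a \right)} = 2 a$
$d{\left(U,x \right)} = x \left(-6 + x\right)$ ($d{\left(U,x \right)} = x \left(2 \left(-3\right) + x\right) = x \left(-6 + x\right)$)
$44 d{\left(-4,-3 \right)} \left(-4\right) = 44 \left(- 3 \left(-6 - 3\right)\right) \left(-4\right) = 44 \left(\left(-3\right) \left(-9\right)\right) \left(-4\right) = 44 \cdot 27 \left(-4\right) = 1188 \left(-4\right) = -4752$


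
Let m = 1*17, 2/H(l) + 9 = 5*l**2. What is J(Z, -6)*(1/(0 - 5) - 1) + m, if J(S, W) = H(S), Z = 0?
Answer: 259/15 ≈ 17.267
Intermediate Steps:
H(l) = 2/(-9 + 5*l**2)
J(S, W) = 2/(-9 + 5*S**2)
m = 17
J(Z, -6)*(1/(0 - 5) - 1) + m = (2/(-9 + 5*0**2))*(1/(0 - 5) - 1) + 17 = (2/(-9 + 5*0))*(1/(-5) - 1) + 17 = (2/(-9 + 0))*(-1/5 - 1) + 17 = (2/(-9))*(-6/5) + 17 = (2*(-1/9))*(-6/5) + 17 = -2/9*(-6/5) + 17 = 4/15 + 17 = 259/15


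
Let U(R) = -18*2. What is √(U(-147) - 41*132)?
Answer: 2*I*√1362 ≈ 73.811*I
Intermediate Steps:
U(R) = -36
√(U(-147) - 41*132) = √(-36 - 41*132) = √(-36 - 5412) = √(-5448) = 2*I*√1362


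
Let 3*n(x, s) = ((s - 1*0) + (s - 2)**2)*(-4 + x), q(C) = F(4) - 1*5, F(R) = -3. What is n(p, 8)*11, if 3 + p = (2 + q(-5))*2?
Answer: -9196/3 ≈ -3065.3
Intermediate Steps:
q(C) = -8 (q(C) = -3 - 1*5 = -3 - 5 = -8)
p = -15 (p = -3 + (2 - 8)*2 = -3 - 6*2 = -3 - 12 = -15)
n(x, s) = (-4 + x)*(s + (-2 + s)**2)/3 (n(x, s) = (((s - 1*0) + (s - 2)**2)*(-4 + x))/3 = (((s + 0) + (-2 + s)**2)*(-4 + x))/3 = ((s + (-2 + s)**2)*(-4 + x))/3 = ((-4 + x)*(s + (-2 + s)**2))/3 = (-4 + x)*(s + (-2 + s)**2)/3)
n(p, 8)*11 = (-4/3*8 - 4*(-2 + 8)**2/3 + (1/3)*8*(-15) + (1/3)*(-15)*(-2 + 8)**2)*11 = (-32/3 - 4/3*6**2 - 40 + (1/3)*(-15)*6**2)*11 = (-32/3 - 4/3*36 - 40 + (1/3)*(-15)*36)*11 = (-32/3 - 48 - 40 - 180)*11 = -836/3*11 = -9196/3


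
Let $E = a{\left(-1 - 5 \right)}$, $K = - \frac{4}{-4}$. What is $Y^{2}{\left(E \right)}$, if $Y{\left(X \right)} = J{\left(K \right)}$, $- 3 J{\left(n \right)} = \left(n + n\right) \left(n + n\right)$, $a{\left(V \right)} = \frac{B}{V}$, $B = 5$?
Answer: $\frac{16}{9} \approx 1.7778$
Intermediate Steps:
$K = 1$ ($K = \left(-4\right) \left(- \frac{1}{4}\right) = 1$)
$a{\left(V \right)} = \frac{5}{V}$
$E = - \frac{5}{6}$ ($E = \frac{5}{-1 - 5} = \frac{5}{-6} = 5 \left(- \frac{1}{6}\right) = - \frac{5}{6} \approx -0.83333$)
$J{\left(n \right)} = - \frac{4 n^{2}}{3}$ ($J{\left(n \right)} = - \frac{\left(n + n\right) \left(n + n\right)}{3} = - \frac{2 n 2 n}{3} = - \frac{4 n^{2}}{3}$)
$Y{\left(X \right)} = - \frac{4}{3}$ ($Y{\left(X \right)} = - \frac{4 \cdot 1^{2}}{3} = \left(- \frac{4}{3}\right) 1 = - \frac{4}{3}$)
$Y^{2}{\left(E \right)} = \left(- \frac{4}{3}\right)^{2} = \frac{16}{9}$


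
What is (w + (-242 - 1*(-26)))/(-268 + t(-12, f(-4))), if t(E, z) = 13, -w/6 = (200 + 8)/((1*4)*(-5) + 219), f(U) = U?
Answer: 14744/16915 ≈ 0.87165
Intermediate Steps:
w = -1248/199 (w = -6*(200 + 8)/((1*4)*(-5) + 219) = -1248/(4*(-5) + 219) = -1248/(-20 + 219) = -1248/199 ≈ -6.2714)
(w + (-242 - 1*(-26)))/(-268 + t(-12, f(-4))) = (-1248/199 + (-242 - 1*(-26)))/(-268 + 13) = (-1248/199 + (-242 + 26))/(-255) = (-1248/199 - 216)*(-1/255) = -44232/199*(-1/255) = 14744/16915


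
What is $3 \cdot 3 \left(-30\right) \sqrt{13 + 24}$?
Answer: $- 270 \sqrt{37} \approx -1642.3$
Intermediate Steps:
$3 \cdot 3 \left(-30\right) \sqrt{13 + 24} = 9 \left(-30\right) \sqrt{37} = - 270 \sqrt{37}$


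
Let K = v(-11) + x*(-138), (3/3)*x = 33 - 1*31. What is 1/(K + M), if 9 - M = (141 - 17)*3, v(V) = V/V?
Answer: -1/638 ≈ -0.0015674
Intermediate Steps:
v(V) = 1
x = 2 (x = 33 - 1*31 = 33 - 31 = 2)
M = -363 (M = 9 - (141 - 17)*3 = 9 - 124*3 = 9 - 1*372 = 9 - 372 = -363)
K = -275 (K = 1 + 2*(-138) = 1 - 276 = -275)
1/(K + M) = 1/(-275 - 363) = 1/(-638) = -1/638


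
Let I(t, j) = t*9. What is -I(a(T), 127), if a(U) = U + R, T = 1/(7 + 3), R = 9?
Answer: -819/10 ≈ -81.900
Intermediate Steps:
T = 1/10 ≈ 0.10000
a(U) = 9 + U (a(U) = U + 9 = 9 + U)
I(t, j) = 9*t
-I(a(T), 127) = -9*(9 + 1/10) = -9*91/10 = -1*819/10 = -819/10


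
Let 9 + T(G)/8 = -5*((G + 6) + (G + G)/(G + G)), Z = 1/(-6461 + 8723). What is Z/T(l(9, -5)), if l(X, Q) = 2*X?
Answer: -1/2424864 ≈ -4.1239e-7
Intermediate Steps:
Z = 1/2262 ≈ 0.00044209
T(G) = -352 - 40*G (T(G) = -72 + 8*(-5*((G + 6) + (G + G)/(G + G))) = -72 + 8*(-5*((6 + G) + (2*G)/((2*G)))) = -72 + 8*(-5*((6 + G) + (2*G)*(1/(2*G)))) = -72 + 8*(-5*((6 + G) + 1)) = -72 + 8*(-5*(7 + G)) = -72 + 8*(-35 - 5*G) = -72 + (-280 - 40*G) = -352 - 40*G)
Z/T(l(9, -5)) = 1/(2262*(-352 - 80*9)) = 1/(2262*(-352 - 40*18)) = 1/(2262*(-352 - 720)) = (1/2262)/(-1072) = (1/2262)*(-1/1072) = -1/2424864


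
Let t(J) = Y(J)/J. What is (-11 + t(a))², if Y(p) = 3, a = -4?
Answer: 2209/16 ≈ 138.06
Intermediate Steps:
t(J) = 3/J
(-11 + t(a))² = (-11 + 3/(-4))² = (-11 + 3*(-¼))² = (-11 - ¾)² = (-47/4)² = 2209/16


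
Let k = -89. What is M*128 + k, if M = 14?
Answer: 1703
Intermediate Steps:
M*128 + k = 14*128 - 89 = 1792 - 89 = 1703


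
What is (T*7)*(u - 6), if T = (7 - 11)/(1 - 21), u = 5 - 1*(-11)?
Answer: 14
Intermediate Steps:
u = 16 (u = 5 + 11 = 16)
T = 1/5 (T = -4/(-20) = -4*(-1/20) = 1/5 ≈ 0.20000)
(T*7)*(u - 6) = ((1/5)*7)*(16 - 6) = (7/5)*10 = 14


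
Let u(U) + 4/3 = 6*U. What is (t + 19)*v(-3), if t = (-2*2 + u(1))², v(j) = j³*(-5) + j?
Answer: 7700/3 ≈ 2566.7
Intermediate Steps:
u(U) = -4/3 + 6*U
v(j) = j - 5*j³ (v(j) = -5*j³ + j = j - 5*j³)
t = 4/9 (t = (-2*2 + (-4/3 + 6*1))² = (-4 + (-4/3 + 6))² = (-4 + 14/3)² = (⅔)² = 4/9 ≈ 0.44444)
(t + 19)*v(-3) = (4/9 + 19)*(-3 - 5*(-3)³) = 175*(-3 - 5*(-27))/9 = 175*(-3 + 135)/9 = (175/9)*132 = 7700/3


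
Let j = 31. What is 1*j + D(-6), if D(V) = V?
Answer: 25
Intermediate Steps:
1*j + D(-6) = 1*31 - 6 = 31 - 6 = 25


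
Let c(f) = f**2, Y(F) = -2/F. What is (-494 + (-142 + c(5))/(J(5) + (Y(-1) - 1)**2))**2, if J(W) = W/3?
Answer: 18515809/64 ≈ 2.8931e+5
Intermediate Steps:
J(W) = W/3 (J(W) = W*(1/3) = W/3)
(-494 + (-142 + c(5))/(J(5) + (Y(-1) - 1)**2))**2 = (-494 + (-142 + 5**2)/((1/3)*5 + (-2/(-1) - 1)**2))**2 = (-494 + (-142 + 25)/(5/3 + (-2*(-1) - 1)**2))**2 = (-494 - 117/(5/3 + (2 - 1)**2))**2 = (-494 - 117/(5/3 + 1**2))**2 = (-494 - 117/(5/3 + 1))**2 = (-494 - 117/8/3)**2 = (-494 - 117*3/8)**2 = (-494 - 351/8)**2 = (-4303/8)**2 = 18515809/64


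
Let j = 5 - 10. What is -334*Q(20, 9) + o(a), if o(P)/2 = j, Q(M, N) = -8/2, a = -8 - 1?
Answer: 1326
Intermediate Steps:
a = -9
j = -5
Q(M, N) = -4 (Q(M, N) = -8*½ = -4)
o(P) = -10 (o(P) = 2*(-5) = -10)
-334*Q(20, 9) + o(a) = -334*(-4) - 10 = 1336 - 10 = 1326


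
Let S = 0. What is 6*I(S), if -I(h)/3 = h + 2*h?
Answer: 0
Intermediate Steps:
I(h) = -9*h (I(h) = -3*(h + 2*h) = -9*h)
6*I(S) = 6*(-9*0) = 6*0 = 0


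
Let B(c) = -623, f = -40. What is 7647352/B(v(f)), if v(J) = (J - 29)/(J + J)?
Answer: -7647352/623 ≈ -12275.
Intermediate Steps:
v(J) = (-29 + J)/(2*J) (v(J) = (-29 + J)/((2*J)) = (-29 + J)*(1/(2*J)) = (-29 + J)/(2*J))
7647352/B(v(f)) = 7647352/(-623) = 7647352*(-1/623) = -7647352/623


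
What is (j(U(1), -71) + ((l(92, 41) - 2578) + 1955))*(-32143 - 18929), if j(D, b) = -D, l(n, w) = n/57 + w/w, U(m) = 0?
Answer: 31684352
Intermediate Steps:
l(n, w) = 1 + n/57 (l(n, w) = n*(1/57) + 1 = n/57 + 1 = 1 + n/57)
(j(U(1), -71) + ((l(92, 41) - 2578) + 1955))*(-32143 - 18929) = (-1*0 + (((1 + (1/57)*92) - 2578) + 1955))*(-32143 - 18929) = (0 + (((1 + 92/57) - 2578) + 1955))*(-51072) = (0 + ((149/57 - 2578) + 1955))*(-51072) = (0 + (-146797/57 + 1955))*(-51072) = (0 - 35362/57)*(-51072) = -35362/57*(-51072) = 31684352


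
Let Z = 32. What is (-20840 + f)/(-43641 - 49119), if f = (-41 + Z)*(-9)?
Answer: 20759/92760 ≈ 0.22379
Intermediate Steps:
f = 81 (f = (-41 + 32)*(-9) = -9*(-9) = 81)
(-20840 + f)/(-43641 - 49119) = (-20840 + 81)/(-43641 - 49119) = -20759/(-92760) = -20759*(-1/92760) = 20759/92760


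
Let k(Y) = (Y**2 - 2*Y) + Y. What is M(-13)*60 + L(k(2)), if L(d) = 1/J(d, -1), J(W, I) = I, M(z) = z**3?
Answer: -131821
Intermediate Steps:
k(Y) = Y**2 - Y
L(d) = -1 (L(d) = 1/(-1) = -1)
M(-13)*60 + L(k(2)) = (-13)**3*60 - 1 = -2197*60 - 1 = -131820 - 1 = -131821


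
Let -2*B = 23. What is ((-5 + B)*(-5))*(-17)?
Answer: -2805/2 ≈ -1402.5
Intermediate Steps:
B = -23/2 (B = -1/2*23 = -23/2 ≈ -11.500)
((-5 + B)*(-5))*(-17) = ((-5 - 23/2)*(-5))*(-17) = -33/2*(-5)*(-17) = (165/2)*(-17) = -2805/2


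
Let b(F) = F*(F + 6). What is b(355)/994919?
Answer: 128155/994919 ≈ 0.12881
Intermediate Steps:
b(F) = F*(6 + F)
b(355)/994919 = (355*(6 + 355))/994919 = (355*361)*(1/994919) = 128155*(1/994919) = 128155/994919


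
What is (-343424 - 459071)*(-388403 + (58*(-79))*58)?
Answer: 524959326705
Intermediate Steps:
(-343424 - 459071)*(-388403 + (58*(-79))*58) = -802495*(-388403 - 4582*58) = -802495*(-388403 - 265756) = -802495*(-654159) = 524959326705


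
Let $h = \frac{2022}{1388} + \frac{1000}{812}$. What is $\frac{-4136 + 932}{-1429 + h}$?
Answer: $\frac{451385928}{200941645} \approx 2.2464$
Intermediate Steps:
$h = \frac{378733}{140882}$ ($h = 2022 \cdot \frac{1}{1388} + 1000 \cdot \frac{1}{812} = \frac{1011}{694} + \frac{250}{203} = \frac{378733}{140882} \approx 2.6883$)
$\frac{-4136 + 932}{-1429 + h} = \frac{-4136 + 932}{-1429 + \frac{378733}{140882}} = - \frac{3204}{- \frac{200941645}{140882}} = \left(-3204\right) \left(- \frac{140882}{200941645}\right) = \frac{451385928}{200941645}$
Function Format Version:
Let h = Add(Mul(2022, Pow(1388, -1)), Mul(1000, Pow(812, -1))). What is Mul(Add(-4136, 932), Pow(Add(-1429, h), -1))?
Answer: Rational(451385928, 200941645) ≈ 2.2464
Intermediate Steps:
h = Rational(378733, 140882) (h = Add(Mul(2022, Rational(1, 1388)), Mul(1000, Rational(1, 812))) = Add(Rational(1011, 694), Rational(250, 203)) = Rational(378733, 140882) ≈ 2.6883)
Mul(Add(-4136, 932), Pow(Add(-1429, h), -1)) = Mul(Add(-4136, 932), Pow(Add(-1429, Rational(378733, 140882)), -1)) = Mul(-3204, Pow(Rational(-200941645, 140882), -1)) = Mul(-3204, Rational(-140882, 200941645)) = Rational(451385928, 200941645)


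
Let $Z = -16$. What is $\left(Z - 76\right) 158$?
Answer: $-14536$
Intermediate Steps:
$\left(Z - 76\right) 158 = \left(-16 - 76\right) 158 = \left(-92\right) 158 = -14536$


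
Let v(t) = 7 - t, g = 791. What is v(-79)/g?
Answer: 86/791 ≈ 0.10872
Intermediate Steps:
v(-79)/g = (7 - 1*(-79))/791 = (7 + 79)*(1/791) = 86*(1/791) = 86/791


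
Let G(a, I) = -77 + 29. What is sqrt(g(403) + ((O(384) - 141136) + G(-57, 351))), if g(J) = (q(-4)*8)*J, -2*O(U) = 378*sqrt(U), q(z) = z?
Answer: 6*sqrt(-4280 - 42*sqrt(6)) ≈ 397.22*I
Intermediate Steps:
G(a, I) = -48
O(U) = -189*sqrt(U)
g(J) = -32*J (g(J) = (-4*8)*J = -32*J)
sqrt(g(403) + ((O(384) - 141136) + G(-57, 351))) = sqrt(-32*403 + ((-1512*sqrt(6) - 141136) - 48)) = sqrt(-12896 + ((-1512*sqrt(6) - 141136) - 48)) = sqrt(-12896 + ((-141136 - 1512*sqrt(6)) - 48)) = sqrt(-12896 + (-141184 - 1512*sqrt(6))) = sqrt(-154080 - 1512*sqrt(6))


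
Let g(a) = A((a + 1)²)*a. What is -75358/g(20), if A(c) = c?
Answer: -37679/4410 ≈ -8.5440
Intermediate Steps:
g(a) = a*(1 + a)² (g(a) = (a + 1)²*a = (1 + a)²*a = a*(1 + a)²)
-75358/g(20) = -75358*1/(20*(1 + 20)²) = -75358/(20*21²) = -75358/(20*441) = -75358/8820 = -75358*1/8820 = -37679/4410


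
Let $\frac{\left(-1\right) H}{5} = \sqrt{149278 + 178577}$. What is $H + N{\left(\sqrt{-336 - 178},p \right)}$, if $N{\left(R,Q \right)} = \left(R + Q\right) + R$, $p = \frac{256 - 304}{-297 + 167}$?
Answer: $\frac{24}{65} - 5 \sqrt{327855} + 2 i \sqrt{514} \approx -2862.6 + 45.343 i$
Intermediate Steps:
$H = - 5 \sqrt{327855}$ ($H = - 5 \sqrt{149278 + 178577} = - 5 \sqrt{327855} \approx -2862.9$)
$p = \frac{24}{65}$ ($p = - \frac{48}{-130} = \left(-48\right) \left(- \frac{1}{130}\right) = \frac{24}{65} \approx 0.36923$)
$N{\left(R,Q \right)} = Q + 2 R$ ($N{\left(R,Q \right)} = \left(Q + R\right) + R = Q + 2 R$)
$H + N{\left(\sqrt{-336 - 178},p \right)} = - 5 \sqrt{327855} + \left(\frac{24}{65} + 2 \sqrt{-336 - 178}\right) = - 5 \sqrt{327855} + \left(\frac{24}{65} + 2 \sqrt{-514}\right) = - 5 \sqrt{327855} + \left(\frac{24}{65} + 2 i \sqrt{514}\right) = \frac{24}{65} - 5 \sqrt{327855} + 2 i \sqrt{514}$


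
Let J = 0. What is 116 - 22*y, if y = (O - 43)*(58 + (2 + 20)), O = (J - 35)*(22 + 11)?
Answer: 2108596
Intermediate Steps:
O = -1155 (O = (0 - 35)*(22 + 11) = -35*33 = -1155)
y = -95840 (y = (-1155 - 43)*(58 + (2 + 20)) = -1198*(58 + 22) = -1198*80 = -95840)
116 - 22*y = 116 - 22*(-95840) = 116 + 2108480 = 2108596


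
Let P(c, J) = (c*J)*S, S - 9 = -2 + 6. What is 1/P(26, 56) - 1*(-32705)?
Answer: 619040241/18928 ≈ 32705.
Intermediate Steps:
S = 13 (S = 9 + (-2 + 6) = 9 + 4 = 13)
P(c, J) = 13*J*c (P(c, J) = (c*J)*13 = (J*c)*13 = 13*J*c)
1/P(26, 56) - 1*(-32705) = 1/(13*56*26) - 1*(-32705) = 1/18928 + 32705 = 619040241/18928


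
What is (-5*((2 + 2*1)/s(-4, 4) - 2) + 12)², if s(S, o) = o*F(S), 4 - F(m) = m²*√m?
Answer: 1306385/2704 - 1143*I/169 ≈ 483.13 - 6.7633*I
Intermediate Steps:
F(m) = 4 - m^(5/2) (F(m) = 4 - m²*√m = 4 - m^(5/2))
s(S, o) = o*(4 - S^(5/2))
(-5*((2 + 2*1)/s(-4, 4) - 2) + 12)² = (-5*((2 + 2*1)/((4*(4 - (-4)^(5/2)))) - 2) + 12)² = (-5*((2 + 2)/((4*(4 - 32*I))) - 2) + 12)² = (-5*(4/((4*(4 - 32*I))) - 2) + 12)² = (-5*(4/(16 - 128*I) - 2) + 12)² = (-5*(4*((16 + 128*I)/16640) - 2) + 12)² = (-5*((16 + 128*I)/4160 - 2) + 12)² = (-5*(-2 + (16 + 128*I)/4160) + 12)² = ((10 - (16 + 128*I)/832) + 12)² = (22 - (16 + 128*I)/832)²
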